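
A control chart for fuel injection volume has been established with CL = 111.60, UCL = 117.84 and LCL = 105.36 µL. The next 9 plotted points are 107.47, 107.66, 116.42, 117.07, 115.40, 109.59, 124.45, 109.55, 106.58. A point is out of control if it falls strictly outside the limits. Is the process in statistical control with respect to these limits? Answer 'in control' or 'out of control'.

out of control

Compare each point to [105.36, 117.84]: sample 7 = 124.45 > UCL.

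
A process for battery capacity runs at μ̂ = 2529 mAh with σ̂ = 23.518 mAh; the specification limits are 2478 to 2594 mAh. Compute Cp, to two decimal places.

Cp = (USL − LSL) / (6σ̂) = (2594 − 2478) / (6 × 23.518) = 116.0000 / 141.1080 = 0.8221

0.82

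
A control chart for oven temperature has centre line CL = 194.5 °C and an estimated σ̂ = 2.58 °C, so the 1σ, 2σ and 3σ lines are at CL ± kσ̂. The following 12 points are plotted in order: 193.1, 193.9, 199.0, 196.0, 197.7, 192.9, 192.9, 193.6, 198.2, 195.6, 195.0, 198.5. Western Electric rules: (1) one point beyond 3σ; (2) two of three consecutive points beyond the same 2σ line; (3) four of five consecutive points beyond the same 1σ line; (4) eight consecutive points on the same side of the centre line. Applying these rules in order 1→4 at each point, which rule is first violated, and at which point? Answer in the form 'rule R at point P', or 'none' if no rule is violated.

none

Zone of each point (C = within 1σ̂, B = 1σ̂–2σ̂, A = 2σ̂–3σ̂, * = beyond 3σ̂; sign = side of CL): 1:-C, 2:-C, 3:+B, 4:+C, 5:+B, 6:-C, 7:-C, 8:-C, 9:+B, 10:+C, 11:+C, 12:+B
No rule fires across all 12 points.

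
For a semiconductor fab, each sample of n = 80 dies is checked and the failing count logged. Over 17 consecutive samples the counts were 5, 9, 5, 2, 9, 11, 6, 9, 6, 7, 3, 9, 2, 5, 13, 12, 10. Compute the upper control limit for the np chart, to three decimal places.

14.931

p̄ = Σdᵢ / (k·n) = 123 / (17 × 80) = 0.09044
UCL = np̄ + 3·√(np̄(1−p̄)) = 7.2353 + 3 × √(7.2353×0.90956) = 7.2353 + 3 × 2.5653 = 14.9313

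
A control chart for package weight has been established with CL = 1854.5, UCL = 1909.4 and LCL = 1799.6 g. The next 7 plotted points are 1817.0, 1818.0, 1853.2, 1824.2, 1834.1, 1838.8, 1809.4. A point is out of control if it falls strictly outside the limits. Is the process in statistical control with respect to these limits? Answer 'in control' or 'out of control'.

All 7 points lie within [1799.6, 1909.4].

in control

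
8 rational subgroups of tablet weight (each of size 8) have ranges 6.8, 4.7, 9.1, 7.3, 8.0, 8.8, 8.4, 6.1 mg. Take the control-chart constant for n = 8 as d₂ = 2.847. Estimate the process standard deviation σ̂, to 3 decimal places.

R̄ = (6.8 + 4.7 + 9.1 + 7.3 + 8.0 + 8.8 + 8.4 + 6.1) / 8 = 7.4000
σ̂ = R̄ / d₂ = 7.4000 / 2.847 = 2.5992

2.599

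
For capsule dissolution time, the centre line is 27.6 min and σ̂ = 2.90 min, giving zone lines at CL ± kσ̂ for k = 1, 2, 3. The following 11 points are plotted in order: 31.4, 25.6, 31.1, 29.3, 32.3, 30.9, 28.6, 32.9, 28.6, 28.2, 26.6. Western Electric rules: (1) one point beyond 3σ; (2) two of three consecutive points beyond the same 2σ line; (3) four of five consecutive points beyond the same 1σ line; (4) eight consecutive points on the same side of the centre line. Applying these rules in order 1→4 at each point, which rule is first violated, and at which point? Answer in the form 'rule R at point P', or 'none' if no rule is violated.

rule 4 at point 10

Zone of each point (C = within 1σ̂, B = 1σ̂–2σ̂, A = 2σ̂–3σ̂, * = beyond 3σ̂; sign = side of CL): 1:+B, 2:-C, 3:+B, 4:+C, 5:+B, 6:+B, 7:+C, 8:+B, 9:+C, 10:+C, 11:-C
Rule 4 (eight consecutive points on the same side of the centre line) is satisfied at point 10.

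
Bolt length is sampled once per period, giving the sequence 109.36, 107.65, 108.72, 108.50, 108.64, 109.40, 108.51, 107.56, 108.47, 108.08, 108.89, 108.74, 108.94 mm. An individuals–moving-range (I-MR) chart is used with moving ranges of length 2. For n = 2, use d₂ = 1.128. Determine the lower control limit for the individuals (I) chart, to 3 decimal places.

106.756

X̄ = (109.36 + 107.65 + 108.72 + 108.50 + 108.64 + 109.40 + 108.51 + 107.56 + 108.47 + 108.08 + 108.89 + 108.74 + 108.94) / 13 = 108.5738
Moving ranges: 1.71, 1.07, 0.22, 0.14, 0.76, 0.89, 0.95, 0.91, 0.39, 0.81, 0.15, 0.20; M̄R̄ = 8.2000 / 12 = 0.6833
LCL = X̄ − 3·M̄R̄/d₂ = 108.5738 − 3 × 0.6833 / 1.128 = 106.7565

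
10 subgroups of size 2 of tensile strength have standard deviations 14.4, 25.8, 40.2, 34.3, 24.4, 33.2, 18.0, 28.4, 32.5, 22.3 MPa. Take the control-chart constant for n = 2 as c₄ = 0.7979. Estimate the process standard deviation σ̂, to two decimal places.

s̄ = (14.4 + 25.8 + 40.2 + 34.3 + 24.4 + 33.2 + 18.0 + 28.4 + 32.5 + 22.3) / 10 = 27.3500
σ̂ = s̄ / c₄ = 27.3500 / 0.7979 = 34.2775

34.28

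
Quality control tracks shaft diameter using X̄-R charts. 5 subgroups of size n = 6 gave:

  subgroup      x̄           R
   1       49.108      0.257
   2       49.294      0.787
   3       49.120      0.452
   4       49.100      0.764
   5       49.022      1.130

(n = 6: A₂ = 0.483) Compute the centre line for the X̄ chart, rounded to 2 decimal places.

X̄̄ = (49.108 + 49.294 + 49.120 + 49.100 + 49.022) / 5 = 245.6440 / 5 = 49.1288
CL = X̄̄ = 49.1288

49.13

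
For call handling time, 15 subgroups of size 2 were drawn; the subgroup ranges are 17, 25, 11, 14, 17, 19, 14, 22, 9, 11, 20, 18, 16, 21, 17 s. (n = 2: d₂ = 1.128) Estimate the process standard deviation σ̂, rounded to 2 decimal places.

R̄ = (17 + 25 + 11 + 14 + 17 + 19 + 14 + 22 + 9 + 11 + 20 + 18 + 16 + 21 + 17) / 15 = 16.7333
σ̂ = R̄ / d₂ = 16.7333 / 1.128 = 14.8345

14.83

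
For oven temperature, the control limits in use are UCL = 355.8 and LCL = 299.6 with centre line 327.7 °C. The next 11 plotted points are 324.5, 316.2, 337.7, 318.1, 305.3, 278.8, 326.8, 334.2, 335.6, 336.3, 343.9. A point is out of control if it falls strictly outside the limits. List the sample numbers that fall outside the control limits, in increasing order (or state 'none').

6

Compare each point to [299.6, 355.8]: sample 6 = 278.8 < LCL.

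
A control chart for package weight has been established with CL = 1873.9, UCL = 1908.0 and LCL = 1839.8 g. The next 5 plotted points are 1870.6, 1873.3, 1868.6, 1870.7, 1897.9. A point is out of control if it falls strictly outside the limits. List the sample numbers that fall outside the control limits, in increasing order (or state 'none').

All 5 points lie within [1839.8, 1908.0].

none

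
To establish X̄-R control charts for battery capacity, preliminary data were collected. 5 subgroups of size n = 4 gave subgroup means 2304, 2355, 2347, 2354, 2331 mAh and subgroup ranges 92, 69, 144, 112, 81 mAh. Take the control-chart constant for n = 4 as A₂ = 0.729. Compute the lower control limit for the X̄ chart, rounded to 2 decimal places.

2265.59

X̄̄ = (2304 + 2355 + 2347 + 2354 + 2331) / 5 = 11691.0000 / 5 = 2338.2000
R̄ = (92 + 69 + 144 + 112 + 81) / 5 = 498.0000 / 5 = 99.6000
LCL = X̄̄ − A₂·R̄ = 2338.2000 − 0.729 × 99.6000 = 2265.5916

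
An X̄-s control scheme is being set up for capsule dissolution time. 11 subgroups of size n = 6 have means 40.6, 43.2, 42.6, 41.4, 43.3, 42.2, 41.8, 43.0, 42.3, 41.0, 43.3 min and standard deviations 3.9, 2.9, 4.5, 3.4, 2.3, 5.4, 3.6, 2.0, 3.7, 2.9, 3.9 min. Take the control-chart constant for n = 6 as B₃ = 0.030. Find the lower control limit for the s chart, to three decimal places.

0.105

s̄ = (3.9 + 2.9 + 4.5 + 3.4 + 2.3 + 5.4 + 3.6 + 2.0 + 3.7 + 2.9 + 3.9) / 11 = 3.5000
LCL_s = B₃·s̄ = 0.030 × 3.5000 = 0.1050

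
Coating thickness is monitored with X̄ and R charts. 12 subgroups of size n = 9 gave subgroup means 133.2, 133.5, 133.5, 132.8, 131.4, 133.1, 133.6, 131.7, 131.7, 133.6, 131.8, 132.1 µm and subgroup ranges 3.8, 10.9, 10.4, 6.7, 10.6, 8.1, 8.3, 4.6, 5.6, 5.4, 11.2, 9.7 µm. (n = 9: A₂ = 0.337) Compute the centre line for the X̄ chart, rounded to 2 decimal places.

132.67

X̄̄ = (133.2 + 133.5 + 133.5 + 132.8 + 131.4 + 133.1 + 133.6 + 131.7 + 131.7 + 133.6 + 131.8 + 132.1) / 12 = 1592.0000 / 12 = 132.6667
CL = X̄̄ = 132.6667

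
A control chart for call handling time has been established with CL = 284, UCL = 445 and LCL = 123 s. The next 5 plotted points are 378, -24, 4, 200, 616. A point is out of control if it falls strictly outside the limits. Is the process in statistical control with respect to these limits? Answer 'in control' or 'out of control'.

out of control

Compare each point to [123, 445]: sample 2 = -24 < LCL; sample 3 = 4 < LCL; sample 5 = 616 > UCL.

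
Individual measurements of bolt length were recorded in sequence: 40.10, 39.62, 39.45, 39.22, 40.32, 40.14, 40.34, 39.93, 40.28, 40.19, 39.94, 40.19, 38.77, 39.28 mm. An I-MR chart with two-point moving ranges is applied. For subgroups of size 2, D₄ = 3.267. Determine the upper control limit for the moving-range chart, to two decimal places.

Moving ranges: 0.48, 0.17, 0.23, 1.10, 0.18, 0.20, 0.41, 0.35, 0.09, 0.25, 0.25, 1.42, 0.51; M̄R̄ = 5.6400 / 13 = 0.4338
UCL_MR = D₄·M̄R̄ = 3.267 × 0.4338 = 1.4174

1.42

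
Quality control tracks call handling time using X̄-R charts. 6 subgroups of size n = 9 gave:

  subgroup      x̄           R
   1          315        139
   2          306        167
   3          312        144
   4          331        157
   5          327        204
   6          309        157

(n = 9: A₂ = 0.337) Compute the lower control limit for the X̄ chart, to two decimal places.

262.30

X̄̄ = (315 + 306 + 312 + 331 + 327 + 309) / 6 = 1900.0000 / 6 = 316.6667
R̄ = (139 + 167 + 144 + 157 + 204 + 157) / 6 = 968.0000 / 6 = 161.3333
LCL = X̄̄ − A₂·R̄ = 316.6667 − 0.337 × 161.3333 = 262.2973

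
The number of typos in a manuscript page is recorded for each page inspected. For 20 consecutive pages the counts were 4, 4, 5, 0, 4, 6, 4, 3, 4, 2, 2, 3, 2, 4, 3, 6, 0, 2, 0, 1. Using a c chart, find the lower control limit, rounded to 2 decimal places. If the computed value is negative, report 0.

0.00

c̄ = (4 + 4 + 5 + 0 + 4 + 6 + 4 + 3 + 4 + 2 + 2 + 3 + 2 + 4 + 3 + 6 + 0 + 2 + 0 + 1) / 20 = 59 / 20 = 2.9500
LCL = c̄ − 3√c̄ = 2.9500 − 3 × 1.7176 = -2.2027 → 0 (cannot be negative)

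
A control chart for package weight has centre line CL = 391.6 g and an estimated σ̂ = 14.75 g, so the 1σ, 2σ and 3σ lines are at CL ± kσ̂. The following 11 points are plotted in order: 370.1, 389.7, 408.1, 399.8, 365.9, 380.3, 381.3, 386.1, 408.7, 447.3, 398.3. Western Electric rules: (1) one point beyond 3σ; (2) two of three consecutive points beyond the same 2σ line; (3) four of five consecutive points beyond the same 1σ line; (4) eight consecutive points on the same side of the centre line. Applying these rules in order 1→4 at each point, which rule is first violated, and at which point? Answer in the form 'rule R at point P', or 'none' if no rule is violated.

Zone of each point (C = within 1σ̂, B = 1σ̂–2σ̂, A = 2σ̂–3σ̂, * = beyond 3σ̂; sign = side of CL): 1:-B, 2:-C, 3:+B, 4:+C, 5:-B, 6:-C, 7:-C, 8:-C, 9:+B, 10:+*, 11:+C
Rule 1 (one point beyond the 3σ limits) is satisfied at point 10.

rule 1 at point 10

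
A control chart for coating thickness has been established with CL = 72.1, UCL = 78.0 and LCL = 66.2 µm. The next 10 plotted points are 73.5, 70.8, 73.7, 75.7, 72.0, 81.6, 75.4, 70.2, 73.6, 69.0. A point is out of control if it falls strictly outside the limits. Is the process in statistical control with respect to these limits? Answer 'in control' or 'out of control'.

Compare each point to [66.2, 78.0]: sample 6 = 81.6 > UCL.

out of control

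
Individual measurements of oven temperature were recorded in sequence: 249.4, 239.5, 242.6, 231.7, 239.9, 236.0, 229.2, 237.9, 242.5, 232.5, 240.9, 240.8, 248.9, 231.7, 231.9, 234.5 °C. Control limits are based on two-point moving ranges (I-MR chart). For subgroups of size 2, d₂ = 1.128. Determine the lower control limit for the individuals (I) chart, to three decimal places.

X̄ = (249.4 + 239.5 + 242.6 + 231.7 + 239.9 + 236.0 + 229.2 + 237.9 + 242.5 + 232.5 + 240.9 + 240.8 + 248.9 + 231.7 + 231.9 + 234.5) / 16 = 238.1188
Moving ranges: 9.9, 3.1, 10.9, 8.2, 3.9, 6.8, 8.7, 4.6, 10.0, 8.4, 0.1, 8.1, 17.2, 0.2, 2.6; M̄R̄ = 102.7000 / 15 = 6.8467
LCL = X̄ − 3·M̄R̄/d₂ = 238.1188 − 3 × 6.8467 / 1.128 = 219.9095

219.910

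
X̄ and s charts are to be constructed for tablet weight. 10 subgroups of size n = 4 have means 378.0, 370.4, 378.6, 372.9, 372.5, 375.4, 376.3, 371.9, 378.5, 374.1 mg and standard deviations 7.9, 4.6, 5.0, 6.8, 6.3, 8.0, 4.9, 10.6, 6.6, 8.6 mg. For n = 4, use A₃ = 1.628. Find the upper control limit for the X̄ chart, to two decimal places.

X̄̄ = (378.0 + 370.4 + 378.6 + 372.9 + 372.5 + 375.4 + 376.3 + 371.9 + 378.5 + 374.1) / 10 = 374.8600
s̄ = (7.9 + 4.6 + 5.0 + 6.8 + 6.3 + 8.0 + 4.9 + 10.6 + 6.6 + 8.6) / 10 = 6.9300
UCL = X̄̄ + A₃·s̄ = 374.8600 + 1.628 × 6.9300 = 386.1420

386.14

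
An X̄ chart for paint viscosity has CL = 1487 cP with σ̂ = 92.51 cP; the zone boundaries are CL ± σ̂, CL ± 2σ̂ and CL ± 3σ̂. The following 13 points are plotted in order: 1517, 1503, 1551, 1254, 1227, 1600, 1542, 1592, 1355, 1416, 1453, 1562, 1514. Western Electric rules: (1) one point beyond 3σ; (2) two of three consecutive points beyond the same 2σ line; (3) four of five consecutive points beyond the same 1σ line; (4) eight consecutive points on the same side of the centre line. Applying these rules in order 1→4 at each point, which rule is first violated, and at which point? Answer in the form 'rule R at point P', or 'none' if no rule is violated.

rule 2 at point 5

Zone of each point (C = within 1σ̂, B = 1σ̂–2σ̂, A = 2σ̂–3σ̂, * = beyond 3σ̂; sign = side of CL): 1:+C, 2:+C, 3:+C, 4:-A, 5:-A, 6:+B, 7:+C, 8:+B, 9:-B, 10:-C, 11:-C, 12:+C, 13:+C
Rule 2 (two of three consecutive points beyond the same 2σ limit) is satisfied at point 5.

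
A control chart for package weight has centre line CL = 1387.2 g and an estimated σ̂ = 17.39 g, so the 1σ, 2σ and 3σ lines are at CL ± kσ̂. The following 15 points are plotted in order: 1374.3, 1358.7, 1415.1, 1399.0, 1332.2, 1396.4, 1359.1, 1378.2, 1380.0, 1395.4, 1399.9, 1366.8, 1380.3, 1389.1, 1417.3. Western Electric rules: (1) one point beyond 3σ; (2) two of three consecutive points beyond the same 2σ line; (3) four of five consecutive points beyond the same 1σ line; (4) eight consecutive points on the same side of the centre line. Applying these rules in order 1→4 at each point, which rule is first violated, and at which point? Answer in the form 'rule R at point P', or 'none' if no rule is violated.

Zone of each point (C = within 1σ̂, B = 1σ̂–2σ̂, A = 2σ̂–3σ̂, * = beyond 3σ̂; sign = side of CL): 1:-C, 2:-B, 3:+B, 4:+C, 5:-*, 6:+C, 7:-B, 8:-C, 9:-C, 10:+C, 11:+C, 12:-B, 13:-C, 14:+C, 15:+B
Rule 1 (one point beyond the 3σ limits) is satisfied at point 5.

rule 1 at point 5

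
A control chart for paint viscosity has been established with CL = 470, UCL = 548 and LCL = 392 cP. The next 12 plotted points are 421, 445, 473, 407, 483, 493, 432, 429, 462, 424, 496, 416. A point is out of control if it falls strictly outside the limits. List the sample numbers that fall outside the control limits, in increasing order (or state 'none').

none

All 12 points lie within [392, 548].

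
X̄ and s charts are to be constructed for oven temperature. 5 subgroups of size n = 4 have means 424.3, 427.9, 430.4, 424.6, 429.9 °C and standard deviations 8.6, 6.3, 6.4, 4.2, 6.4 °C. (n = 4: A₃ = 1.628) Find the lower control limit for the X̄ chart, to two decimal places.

417.03

X̄̄ = (424.3 + 427.9 + 430.4 + 424.6 + 429.9) / 5 = 427.4200
s̄ = (8.6 + 6.3 + 6.4 + 4.2 + 6.4) / 5 = 6.3800
LCL = X̄̄ − A₃·s̄ = 427.4200 − 1.628 × 6.3800 = 417.0334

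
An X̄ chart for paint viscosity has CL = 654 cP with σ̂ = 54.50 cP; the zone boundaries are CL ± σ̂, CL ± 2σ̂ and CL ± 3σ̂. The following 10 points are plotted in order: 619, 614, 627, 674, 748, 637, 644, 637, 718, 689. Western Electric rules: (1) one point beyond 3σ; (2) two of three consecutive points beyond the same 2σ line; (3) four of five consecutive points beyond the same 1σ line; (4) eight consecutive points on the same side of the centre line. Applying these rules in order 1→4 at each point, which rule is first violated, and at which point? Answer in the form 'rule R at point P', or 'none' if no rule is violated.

Zone of each point (C = within 1σ̂, B = 1σ̂–2σ̂, A = 2σ̂–3σ̂, * = beyond 3σ̂; sign = side of CL): 1:-C, 2:-C, 3:-C, 4:+C, 5:+B, 6:-C, 7:-C, 8:-C, 9:+B, 10:+C
No rule fires across all 10 points.

none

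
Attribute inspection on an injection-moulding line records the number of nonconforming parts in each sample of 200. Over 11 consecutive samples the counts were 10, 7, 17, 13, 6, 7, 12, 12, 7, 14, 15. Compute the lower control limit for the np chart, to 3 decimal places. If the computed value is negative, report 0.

1.274

p̄ = Σdᵢ / (k·n) = 120 / (11 × 200) = 0.05455
LCL = np̄ − 3·√(np̄(1−p̄)) = 10.9091 − 3 × 3.2115 = 1.2744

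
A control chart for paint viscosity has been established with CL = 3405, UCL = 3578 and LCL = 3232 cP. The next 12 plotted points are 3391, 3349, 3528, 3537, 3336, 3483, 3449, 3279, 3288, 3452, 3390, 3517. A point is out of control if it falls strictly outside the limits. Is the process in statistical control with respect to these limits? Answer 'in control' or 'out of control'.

All 12 points lie within [3232, 3578].

in control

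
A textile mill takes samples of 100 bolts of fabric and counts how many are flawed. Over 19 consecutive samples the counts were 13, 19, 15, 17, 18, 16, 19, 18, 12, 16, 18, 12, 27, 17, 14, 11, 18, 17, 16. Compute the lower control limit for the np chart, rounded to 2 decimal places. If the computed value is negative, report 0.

5.35

p̄ = Σdᵢ / (k·n) = 313 / (19 × 100) = 0.16474
LCL = np̄ − 3·√(np̄(1−p̄)) = 16.4737 − 3 × 3.7094 = 5.3454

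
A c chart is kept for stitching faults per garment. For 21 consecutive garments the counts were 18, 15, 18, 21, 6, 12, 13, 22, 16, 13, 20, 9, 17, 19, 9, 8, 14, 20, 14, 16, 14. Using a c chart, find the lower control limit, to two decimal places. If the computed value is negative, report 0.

c̄ = (18 + 15 + 18 + 21 + 6 + 12 + 13 + 22 + 16 + 13 + 20 + 9 + 17 + 19 + 9 + 8 + 14 + 20 + 14 + 16 + 14) / 21 = 314 / 21 = 14.9524
LCL = c̄ − 3√c̄ = 14.9524 − 3 × 3.8668 = 3.3519

3.35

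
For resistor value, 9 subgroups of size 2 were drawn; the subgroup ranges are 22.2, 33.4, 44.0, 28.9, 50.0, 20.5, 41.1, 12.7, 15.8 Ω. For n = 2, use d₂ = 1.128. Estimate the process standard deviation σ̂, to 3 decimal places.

26.458

R̄ = (22.2 + 33.4 + 44.0 + 28.9 + 50.0 + 20.5 + 41.1 + 12.7 + 15.8) / 9 = 29.8444
σ̂ = R̄ / d₂ = 29.8444 / 1.128 = 26.4578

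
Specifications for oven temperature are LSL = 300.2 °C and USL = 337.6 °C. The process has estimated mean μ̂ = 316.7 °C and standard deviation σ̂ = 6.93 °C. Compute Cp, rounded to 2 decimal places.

0.90

Cp = (USL − LSL) / (6σ̂) = (337.6 − 300.2) / (6 × 6.93) = 37.4000 / 41.5800 = 0.8995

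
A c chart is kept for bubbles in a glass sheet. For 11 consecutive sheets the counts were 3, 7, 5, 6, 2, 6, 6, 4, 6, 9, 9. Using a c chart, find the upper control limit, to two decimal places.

12.91

c̄ = (3 + 7 + 5 + 6 + 2 + 6 + 6 + 4 + 6 + 9 + 9) / 11 = 63 / 11 = 5.7273
UCL = c̄ + 3√c̄ = 5.7273 + 3 × √5.7273 = 5.7273 + 3 × 2.3932 = 12.9068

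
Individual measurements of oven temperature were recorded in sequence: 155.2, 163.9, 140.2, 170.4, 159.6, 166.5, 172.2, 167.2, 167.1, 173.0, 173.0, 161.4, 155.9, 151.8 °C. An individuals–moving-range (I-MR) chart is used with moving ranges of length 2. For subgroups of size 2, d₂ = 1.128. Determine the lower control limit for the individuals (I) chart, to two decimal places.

138.49

X̄ = (155.2 + 163.9 + 140.2 + 170.4 + 159.6 + 166.5 + 172.2 + 167.2 + 167.1 + 173.0 + 173.0 + 161.4 + 155.9 + 151.8) / 14 = 162.6714
Moving ranges: 8.7, 23.7, 30.2, 10.8, 6.9, 5.7, 5.0, 0.1, 5.9, 0.0, 11.6, 5.5, 4.1; M̄R̄ = 118.2000 / 13 = 9.0923
LCL = X̄ − 3·M̄R̄/d₂ = 162.6714 − 3 × 9.0923 / 1.128 = 138.4898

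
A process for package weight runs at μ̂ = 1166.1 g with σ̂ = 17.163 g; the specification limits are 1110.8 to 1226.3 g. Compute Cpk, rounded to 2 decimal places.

Cpu = (USL − μ̂) / (3σ̂) = (1226.3 − 1166.1) / (3 × 17.163) = 1.1692; Cpl = (μ̂ − LSL) / (3σ̂) = (1166.1 − 1110.8) / (3 × 17.163) = 1.0740; Cpk = min(Cpu, Cpl) = 1.0740

1.07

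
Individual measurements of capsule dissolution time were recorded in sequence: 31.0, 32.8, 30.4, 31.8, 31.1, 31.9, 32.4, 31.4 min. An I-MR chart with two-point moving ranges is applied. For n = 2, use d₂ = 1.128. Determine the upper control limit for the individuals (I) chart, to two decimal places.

34.87

X̄ = (31.0 + 32.8 + 30.4 + 31.8 + 31.1 + 31.9 + 32.4 + 31.4) / 8 = 31.6000
Moving ranges: 1.8, 2.4, 1.4, 0.7, 0.8, 0.5, 1.0; M̄R̄ = 8.6000 / 7 = 1.2286
UCL = X̄ + 3·M̄R̄/d₂ = 31.6000 + 3 × 1.2286 / 1.128 = 34.8675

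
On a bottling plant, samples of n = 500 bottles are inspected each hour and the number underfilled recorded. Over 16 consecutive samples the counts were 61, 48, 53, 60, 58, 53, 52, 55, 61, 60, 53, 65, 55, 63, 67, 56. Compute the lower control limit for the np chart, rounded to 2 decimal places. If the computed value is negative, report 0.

p̄ = Σdᵢ / (k·n) = 920 / (16 × 500) = 0.11500
LCL = np̄ − 3·√(np̄(1−p̄)) = 57.5000 − 3 × 7.1335 = 36.0994

36.10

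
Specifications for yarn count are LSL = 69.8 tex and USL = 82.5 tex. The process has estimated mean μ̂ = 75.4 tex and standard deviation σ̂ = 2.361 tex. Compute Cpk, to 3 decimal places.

0.791

Cpu = (USL − μ̂) / (3σ̂) = (82.5 − 75.4) / (3 × 2.361) = 1.0024; Cpl = (μ̂ − LSL) / (3σ̂) = (75.4 − 69.8) / (3 × 2.361) = 0.7906; Cpk = min(Cpu, Cpl) = 0.7906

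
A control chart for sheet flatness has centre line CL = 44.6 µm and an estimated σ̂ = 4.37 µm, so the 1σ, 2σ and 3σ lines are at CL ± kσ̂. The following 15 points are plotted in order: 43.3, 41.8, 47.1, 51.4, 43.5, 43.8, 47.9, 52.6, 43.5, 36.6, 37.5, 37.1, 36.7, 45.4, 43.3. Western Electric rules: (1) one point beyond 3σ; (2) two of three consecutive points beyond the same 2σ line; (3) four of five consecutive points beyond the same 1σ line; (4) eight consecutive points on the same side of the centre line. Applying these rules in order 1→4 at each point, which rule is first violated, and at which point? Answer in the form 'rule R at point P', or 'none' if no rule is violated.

rule 3 at point 13

Zone of each point (C = within 1σ̂, B = 1σ̂–2σ̂, A = 2σ̂–3σ̂, * = beyond 3σ̂; sign = side of CL): 1:-C, 2:-C, 3:+C, 4:+B, 5:-C, 6:-C, 7:+C, 8:+B, 9:-C, 10:-B, 11:-B, 12:-B, 13:-B, 14:+C, 15:-C
Rule 3 (four of five consecutive points beyond the same 1σ limit) is satisfied at point 13.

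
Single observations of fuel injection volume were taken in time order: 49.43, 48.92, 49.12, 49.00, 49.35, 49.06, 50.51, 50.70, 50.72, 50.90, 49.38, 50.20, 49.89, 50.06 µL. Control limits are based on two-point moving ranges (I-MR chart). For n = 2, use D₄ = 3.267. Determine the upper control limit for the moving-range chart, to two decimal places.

Moving ranges: 0.51, 0.20, 0.12, 0.35, 0.29, 1.45, 0.19, 0.02, 0.18, 1.52, 0.82, 0.31, 0.17; M̄R̄ = 6.1300 / 13 = 0.4715
UCL_MR = D₄·M̄R̄ = 3.267 × 0.4715 = 1.5405

1.54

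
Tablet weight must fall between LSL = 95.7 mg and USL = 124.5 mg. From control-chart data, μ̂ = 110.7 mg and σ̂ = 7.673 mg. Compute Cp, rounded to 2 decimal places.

Cp = (USL − LSL) / (6σ̂) = (124.5 − 95.7) / (6 × 7.673) = 28.8000 / 46.0380 = 0.6256

0.63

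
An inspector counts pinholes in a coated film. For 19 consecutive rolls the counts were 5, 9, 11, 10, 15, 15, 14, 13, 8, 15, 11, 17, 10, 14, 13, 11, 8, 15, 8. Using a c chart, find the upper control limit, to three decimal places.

21.939

c̄ = (5 + 9 + 11 + 10 + 15 + 15 + 14 + 13 + 8 + 15 + 11 + 17 + 10 + 14 + 13 + 11 + 8 + 15 + 8) / 19 = 222 / 19 = 11.6842
UCL = c̄ + 3√c̄ = 11.6842 + 3 × √11.6842 = 11.6842 + 3 × 3.4182 = 21.9389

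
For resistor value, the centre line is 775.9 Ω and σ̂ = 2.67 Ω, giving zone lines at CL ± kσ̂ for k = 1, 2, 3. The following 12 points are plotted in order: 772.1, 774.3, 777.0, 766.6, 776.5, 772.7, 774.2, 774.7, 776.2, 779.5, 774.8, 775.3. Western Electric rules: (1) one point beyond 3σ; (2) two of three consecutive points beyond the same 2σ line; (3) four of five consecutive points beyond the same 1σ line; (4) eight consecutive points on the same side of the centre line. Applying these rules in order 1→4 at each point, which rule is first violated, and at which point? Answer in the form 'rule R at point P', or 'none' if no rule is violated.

rule 1 at point 4

Zone of each point (C = within 1σ̂, B = 1σ̂–2σ̂, A = 2σ̂–3σ̂, * = beyond 3σ̂; sign = side of CL): 1:-B, 2:-C, 3:+C, 4:-*, 5:+C, 6:-B, 7:-C, 8:-C, 9:+C, 10:+B, 11:-C, 12:-C
Rule 1 (one point beyond the 3σ limits) is satisfied at point 4.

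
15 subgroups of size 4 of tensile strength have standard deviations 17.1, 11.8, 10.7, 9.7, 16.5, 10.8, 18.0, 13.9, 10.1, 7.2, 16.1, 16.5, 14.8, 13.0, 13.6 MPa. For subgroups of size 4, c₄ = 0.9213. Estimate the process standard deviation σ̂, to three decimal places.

14.458

s̄ = (17.1 + 11.8 + 10.7 + 9.7 + 16.5 + 10.8 + 18.0 + 13.9 + 10.1 + 7.2 + 16.1 + 16.5 + 14.8 + 13.0 + 13.6) / 15 = 13.3200
σ̂ = s̄ / c₄ = 13.3200 / 0.9213 = 14.4578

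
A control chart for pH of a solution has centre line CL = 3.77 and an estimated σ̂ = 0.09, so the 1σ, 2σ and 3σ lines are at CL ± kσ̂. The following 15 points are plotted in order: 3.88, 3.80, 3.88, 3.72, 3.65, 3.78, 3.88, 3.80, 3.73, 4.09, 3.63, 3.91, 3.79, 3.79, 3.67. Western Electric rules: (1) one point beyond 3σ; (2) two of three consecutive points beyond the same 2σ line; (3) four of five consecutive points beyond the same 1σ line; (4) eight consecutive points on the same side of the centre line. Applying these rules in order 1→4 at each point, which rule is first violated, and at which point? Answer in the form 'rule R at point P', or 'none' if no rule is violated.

Zone of each point (C = within 1σ̂, B = 1σ̂–2σ̂, A = 2σ̂–3σ̂, * = beyond 3σ̂; sign = side of CL): 1:+B, 2:+C, 3:+B, 4:-C, 5:-B, 6:+C, 7:+B, 8:+C, 9:-C, 10:+*, 11:-B, 12:+B, 13:+C, 14:+C, 15:-B
Rule 1 (one point beyond the 3σ limits) is satisfied at point 10.

rule 1 at point 10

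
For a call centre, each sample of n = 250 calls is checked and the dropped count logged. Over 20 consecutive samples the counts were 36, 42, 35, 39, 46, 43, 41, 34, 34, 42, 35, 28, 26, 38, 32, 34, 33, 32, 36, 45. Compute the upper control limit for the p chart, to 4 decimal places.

0.2132

p̄ = Σdᵢ / (k·n) = 731 / (20 × 250) = 0.14620
UCL = p̄ + 3·√(p̄(1−p̄)/n) = 0.14620 + 3 × √(0.14620×0.85380/250) = 0.14620 + 3 × 0.02235 = 0.21324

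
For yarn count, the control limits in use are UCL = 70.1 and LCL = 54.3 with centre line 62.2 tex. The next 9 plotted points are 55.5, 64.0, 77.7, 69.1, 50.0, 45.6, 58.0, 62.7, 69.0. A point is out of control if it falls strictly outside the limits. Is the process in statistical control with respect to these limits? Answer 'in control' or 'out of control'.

Compare each point to [54.3, 70.1]: sample 3 = 77.7 > UCL; sample 5 = 50.0 < LCL; sample 6 = 45.6 < LCL.

out of control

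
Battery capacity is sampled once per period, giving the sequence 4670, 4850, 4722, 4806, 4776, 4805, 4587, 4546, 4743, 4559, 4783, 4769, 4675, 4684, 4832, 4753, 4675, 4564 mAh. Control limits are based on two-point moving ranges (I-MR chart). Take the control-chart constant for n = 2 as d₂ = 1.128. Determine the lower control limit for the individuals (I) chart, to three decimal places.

4421.944

X̄ = (4670 + 4850 + 4722 + 4806 + 4776 + 4805 + 4587 + 4546 + 4743 + 4559 + 4783 + 4769 + 4675 + 4684 + 4832 + 4753 + 4675 + 4564) / 18 = 4711.0556
Moving ranges: 180, 128, 84, 30, 29, 218, 41, 197, 184, 224, 14, 94, 9, 148, 79, 78, 111; M̄R̄ = 1848.0000 / 17 = 108.7059
LCL = X̄ − 3·M̄R̄/d₂ = 4711.0556 − 3 × 108.7059 / 1.128 = 4421.9442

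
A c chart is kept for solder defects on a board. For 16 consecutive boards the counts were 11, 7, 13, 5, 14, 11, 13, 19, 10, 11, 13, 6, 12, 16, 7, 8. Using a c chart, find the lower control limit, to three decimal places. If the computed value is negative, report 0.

1.050

c̄ = (11 + 7 + 13 + 5 + 14 + 11 + 13 + 19 + 10 + 11 + 13 + 6 + 12 + 16 + 7 + 8) / 16 = 176 / 16 = 11.0000
LCL = c̄ − 3√c̄ = 11.0000 − 3 × 3.3166 = 1.0501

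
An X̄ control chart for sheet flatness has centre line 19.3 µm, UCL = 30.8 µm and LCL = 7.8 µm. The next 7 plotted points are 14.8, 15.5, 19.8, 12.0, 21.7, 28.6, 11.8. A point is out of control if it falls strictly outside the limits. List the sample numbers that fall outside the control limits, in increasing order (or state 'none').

All 7 points lie within [7.8, 30.8].

none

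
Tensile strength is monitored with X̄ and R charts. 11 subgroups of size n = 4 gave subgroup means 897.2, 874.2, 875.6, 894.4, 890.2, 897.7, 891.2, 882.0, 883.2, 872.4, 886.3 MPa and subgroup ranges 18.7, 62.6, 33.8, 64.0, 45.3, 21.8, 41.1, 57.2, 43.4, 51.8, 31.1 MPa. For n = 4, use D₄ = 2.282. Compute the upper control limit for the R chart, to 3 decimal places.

R̄ = (18.7 + 62.6 + 33.8 + 64.0 + 45.3 + 21.8 + 41.1 + 57.2 + 43.4 + 51.8 + 31.1) / 11 = 470.8000 / 11 = 42.8000
UCL_R = D₄·R̄ = 2.282 × 42.8000 = 97.6696

97.670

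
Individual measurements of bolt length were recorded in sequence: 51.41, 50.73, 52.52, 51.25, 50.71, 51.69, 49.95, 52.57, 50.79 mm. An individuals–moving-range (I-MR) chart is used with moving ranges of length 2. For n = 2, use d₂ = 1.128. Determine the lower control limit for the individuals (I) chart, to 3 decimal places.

X̄ = (51.41 + 50.73 + 52.52 + 51.25 + 50.71 + 51.69 + 49.95 + 52.57 + 50.79) / 9 = 51.2911
Moving ranges: 0.68, 1.79, 1.27, 0.54, 0.98, 1.74, 2.62, 1.78; M̄R̄ = 11.4000 / 8 = 1.4250
LCL = X̄ − 3·M̄R̄/d₂ = 51.2911 − 3 × 1.4250 / 1.128 = 47.5012

47.501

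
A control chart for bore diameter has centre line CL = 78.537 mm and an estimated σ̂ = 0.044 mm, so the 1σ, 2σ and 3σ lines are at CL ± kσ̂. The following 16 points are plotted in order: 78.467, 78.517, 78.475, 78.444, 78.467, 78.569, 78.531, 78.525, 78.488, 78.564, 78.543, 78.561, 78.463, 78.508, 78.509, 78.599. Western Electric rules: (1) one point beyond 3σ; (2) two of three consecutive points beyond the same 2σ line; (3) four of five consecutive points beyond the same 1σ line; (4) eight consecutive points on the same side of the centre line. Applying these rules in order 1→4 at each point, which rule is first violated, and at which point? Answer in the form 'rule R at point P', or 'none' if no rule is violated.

rule 3 at point 5

Zone of each point (C = within 1σ̂, B = 1σ̂–2σ̂, A = 2σ̂–3σ̂, * = beyond 3σ̂; sign = side of CL): 1:-B, 2:-C, 3:-B, 4:-A, 5:-B, 6:+C, 7:-C, 8:-C, 9:-B, 10:+C, 11:+C, 12:+C, 13:-B, 14:-C, 15:-C, 16:+B
Rule 3 (four of five consecutive points beyond the same 1σ limit) is satisfied at point 5.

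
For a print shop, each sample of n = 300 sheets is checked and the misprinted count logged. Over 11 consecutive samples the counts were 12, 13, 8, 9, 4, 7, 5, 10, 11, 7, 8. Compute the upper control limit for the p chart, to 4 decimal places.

0.0573

p̄ = Σdᵢ / (k·n) = 94 / (11 × 300) = 0.02848
UCL = p̄ + 3·√(p̄(1−p̄)/n) = 0.02848 + 3 × √(0.02848×0.97152/300) = 0.02848 + 3 × 0.00960 = 0.05730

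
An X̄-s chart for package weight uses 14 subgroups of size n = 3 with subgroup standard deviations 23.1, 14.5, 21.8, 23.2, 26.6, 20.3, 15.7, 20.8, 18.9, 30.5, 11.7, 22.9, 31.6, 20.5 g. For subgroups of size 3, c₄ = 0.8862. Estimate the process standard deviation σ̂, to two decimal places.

s̄ = (23.1 + 14.5 + 21.8 + 23.2 + 26.6 + 20.3 + 15.7 + 20.8 + 18.9 + 30.5 + 11.7 + 22.9 + 31.6 + 20.5) / 14 = 21.5786
σ̂ = s̄ / c₄ = 21.5786 / 0.8862 = 24.3496

24.35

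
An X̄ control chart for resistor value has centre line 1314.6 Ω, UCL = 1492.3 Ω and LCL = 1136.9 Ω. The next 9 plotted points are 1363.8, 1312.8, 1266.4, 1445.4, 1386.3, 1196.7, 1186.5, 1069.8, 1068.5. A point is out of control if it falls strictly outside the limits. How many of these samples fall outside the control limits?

Compare each point to [1136.9, 1492.3]: sample 8 = 1069.8 < LCL; sample 9 = 1068.5 < LCL.

2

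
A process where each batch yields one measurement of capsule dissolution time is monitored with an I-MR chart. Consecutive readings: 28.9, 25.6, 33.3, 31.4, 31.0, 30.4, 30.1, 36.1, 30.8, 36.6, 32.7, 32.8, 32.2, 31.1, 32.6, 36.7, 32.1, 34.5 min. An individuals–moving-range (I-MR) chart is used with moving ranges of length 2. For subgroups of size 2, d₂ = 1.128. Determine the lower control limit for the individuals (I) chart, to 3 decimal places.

X̄ = (28.9 + 25.6 + 33.3 + 31.4 + 31.0 + 30.4 + 30.1 + 36.1 + 30.8 + 36.6 + 32.7 + 32.8 + 32.2 + 31.1 + 32.6 + 36.7 + 32.1 + 34.5) / 18 = 32.1611
Moving ranges: 3.3, 7.7, 1.9, 0.4, 0.6, 0.3, 6.0, 5.3, 5.8, 3.9, 0.1, 0.6, 1.1, 1.5, 4.1, 4.6, 2.4; M̄R̄ = 49.6000 / 17 = 2.9176
LCL = X̄ − 3·M̄R̄/d₂ = 32.1611 − 3 × 2.9176 / 1.128 = 24.4014

24.401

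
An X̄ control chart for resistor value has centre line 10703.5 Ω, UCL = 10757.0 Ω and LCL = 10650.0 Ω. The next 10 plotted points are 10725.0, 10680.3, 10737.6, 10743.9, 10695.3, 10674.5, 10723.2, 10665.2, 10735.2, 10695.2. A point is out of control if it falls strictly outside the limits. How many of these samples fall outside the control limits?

All 10 points lie within [10650.0, 10757.0].

0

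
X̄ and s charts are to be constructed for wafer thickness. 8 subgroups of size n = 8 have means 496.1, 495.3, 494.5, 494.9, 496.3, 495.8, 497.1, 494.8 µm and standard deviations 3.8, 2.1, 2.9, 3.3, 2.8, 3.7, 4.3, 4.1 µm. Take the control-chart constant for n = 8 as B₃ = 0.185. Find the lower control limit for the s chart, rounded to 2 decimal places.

s̄ = (3.8 + 2.1 + 2.9 + 3.3 + 2.8 + 3.7 + 4.3 + 4.1) / 8 = 3.3750
LCL_s = B₃·s̄ = 0.185 × 3.3750 = 0.6244

0.62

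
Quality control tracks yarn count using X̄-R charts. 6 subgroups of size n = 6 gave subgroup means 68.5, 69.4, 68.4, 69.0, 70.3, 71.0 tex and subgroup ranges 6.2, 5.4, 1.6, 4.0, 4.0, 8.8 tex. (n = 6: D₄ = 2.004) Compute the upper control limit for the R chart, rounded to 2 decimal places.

10.02

R̄ = (6.2 + 5.4 + 1.6 + 4.0 + 4.0 + 8.8) / 6 = 30.0000 / 6 = 5.0000
UCL_R = D₄·R̄ = 2.004 × 5.0000 = 10.0200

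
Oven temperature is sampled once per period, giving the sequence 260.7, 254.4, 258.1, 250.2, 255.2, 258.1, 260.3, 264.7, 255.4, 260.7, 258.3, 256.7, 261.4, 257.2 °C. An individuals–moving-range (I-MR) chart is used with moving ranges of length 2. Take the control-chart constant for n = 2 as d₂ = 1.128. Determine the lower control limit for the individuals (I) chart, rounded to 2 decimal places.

245.70

X̄ = (260.7 + 254.4 + 258.1 + 250.2 + 255.2 + 258.1 + 260.3 + 264.7 + 255.4 + 260.7 + 258.3 + 256.7 + 261.4 + 257.2) / 14 = 257.9571
Moving ranges: 6.3, 3.7, 7.9, 5.0, 2.9, 2.2, 4.4, 9.3, 5.3, 2.4, 1.6, 4.7, 4.2; M̄R̄ = 59.9000 / 13 = 4.6077
LCL = X̄ − 3·M̄R̄/d₂ = 257.9571 − 3 × 4.6077 / 1.128 = 245.7026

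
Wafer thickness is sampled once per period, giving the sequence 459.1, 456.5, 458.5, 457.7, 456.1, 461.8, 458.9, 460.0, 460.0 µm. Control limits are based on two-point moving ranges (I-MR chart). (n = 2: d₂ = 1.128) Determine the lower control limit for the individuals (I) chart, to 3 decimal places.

453.181

X̄ = (459.1 + 456.5 + 458.5 + 457.7 + 456.1 + 461.8 + 458.9 + 460.0 + 460.0) / 9 = 458.7333
Moving ranges: 2.6, 2.0, 0.8, 1.6, 5.7, 2.9, 1.1, 0.0; M̄R̄ = 16.7000 / 8 = 2.0875
LCL = X̄ − 3·M̄R̄/d₂ = 458.7333 − 3 × 2.0875 / 1.128 = 453.1815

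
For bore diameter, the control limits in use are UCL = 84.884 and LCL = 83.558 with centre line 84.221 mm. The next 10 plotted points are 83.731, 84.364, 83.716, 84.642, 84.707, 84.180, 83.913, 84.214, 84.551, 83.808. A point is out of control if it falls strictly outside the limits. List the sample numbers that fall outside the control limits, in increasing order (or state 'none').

All 10 points lie within [83.558, 84.884].

none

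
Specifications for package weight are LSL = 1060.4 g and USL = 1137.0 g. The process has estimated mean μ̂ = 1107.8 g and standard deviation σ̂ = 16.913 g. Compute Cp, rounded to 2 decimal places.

0.75

Cp = (USL − LSL) / (6σ̂) = (1137.0 − 1060.4) / (6 × 16.913) = 76.6000 / 101.4780 = 0.7548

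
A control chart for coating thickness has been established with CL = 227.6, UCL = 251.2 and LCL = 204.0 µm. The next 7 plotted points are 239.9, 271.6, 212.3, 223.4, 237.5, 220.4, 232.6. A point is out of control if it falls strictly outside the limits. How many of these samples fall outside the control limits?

Compare each point to [204.0, 251.2]: sample 2 = 271.6 > UCL.

1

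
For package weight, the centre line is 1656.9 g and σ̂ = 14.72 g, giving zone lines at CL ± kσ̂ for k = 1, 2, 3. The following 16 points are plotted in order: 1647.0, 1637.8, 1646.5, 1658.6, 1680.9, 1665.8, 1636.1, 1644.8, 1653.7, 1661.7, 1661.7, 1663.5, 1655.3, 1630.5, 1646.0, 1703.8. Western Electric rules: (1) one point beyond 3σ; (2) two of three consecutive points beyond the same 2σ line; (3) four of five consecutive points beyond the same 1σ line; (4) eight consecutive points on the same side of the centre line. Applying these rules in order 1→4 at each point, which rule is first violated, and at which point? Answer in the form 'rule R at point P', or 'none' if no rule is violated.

Zone of each point (C = within 1σ̂, B = 1σ̂–2σ̂, A = 2σ̂–3σ̂, * = beyond 3σ̂; sign = side of CL): 1:-C, 2:-B, 3:-C, 4:+C, 5:+B, 6:+C, 7:-B, 8:-C, 9:-C, 10:+C, 11:+C, 12:+C, 13:-C, 14:-B, 15:-C, 16:+*
Rule 1 (one point beyond the 3σ limits) is satisfied at point 16.

rule 1 at point 16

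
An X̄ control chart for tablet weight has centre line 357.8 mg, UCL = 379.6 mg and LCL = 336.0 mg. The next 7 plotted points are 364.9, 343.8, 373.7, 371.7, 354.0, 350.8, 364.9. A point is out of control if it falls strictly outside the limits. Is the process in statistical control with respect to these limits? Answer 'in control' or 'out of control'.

All 7 points lie within [336.0, 379.6].

in control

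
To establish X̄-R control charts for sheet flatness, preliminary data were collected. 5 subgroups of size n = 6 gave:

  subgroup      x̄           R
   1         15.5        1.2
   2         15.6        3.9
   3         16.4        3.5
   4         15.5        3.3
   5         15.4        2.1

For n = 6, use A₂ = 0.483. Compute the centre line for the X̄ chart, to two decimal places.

X̄̄ = (15.5 + 15.6 + 16.4 + 15.5 + 15.4) / 5 = 78.4000 / 5 = 15.6800
CL = X̄̄ = 15.6800

15.68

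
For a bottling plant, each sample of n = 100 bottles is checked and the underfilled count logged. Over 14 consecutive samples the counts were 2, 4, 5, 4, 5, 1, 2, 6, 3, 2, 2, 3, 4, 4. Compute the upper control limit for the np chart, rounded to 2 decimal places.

p̄ = Σdᵢ / (k·n) = 47 / (14 × 100) = 0.03357
UCL = np̄ + 3·√(np̄(1−p̄)) = 3.3571 + 3 × √(3.3571×0.96643) = 3.3571 + 3 × 1.8012 = 8.7608

8.76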